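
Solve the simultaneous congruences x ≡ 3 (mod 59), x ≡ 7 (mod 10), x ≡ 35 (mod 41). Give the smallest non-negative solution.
x ≡ 15697 (mod 24190); the representative in [0, 24190) is 15697

The moduli 59, 10, 41 are pairwise coprime, so by the CRT there is a unique solution mod 59·10·41 = 24190.
Solve by successive substitution. Start with x ≡ 3 (mod 59).
  Combine with x ≡ 7 (mod 10): write x = 3 + 59·t and require 3 + 59·t ≡ 7 (mod 10), i.e. 59·t ≡ 7 − 3 ≡ 4 (mod 10). Since 59^(−1) ≡ 9 (mod 10) (59 ≡ 9 (mod 10)), t ≡ 9·4 ≡ 6 (mod 10). So x ≡ 3 + 59·6 = 357 (mod 590).
  Combine with x ≡ 35 (mod 41): write x = 357 + 590·t and require 357 + 590·t ≡ 35 (mod 41), i.e. 590·t ≡ 35 − 357 ≡ 6 (mod 41). Since 590^(−1) ≡ 18 (mod 41) (590 ≡ 16 (mod 41)), t ≡ 18·6 ≡ 26 (mod 41). So x ≡ 357 + 590·26 = 15697 (mod 24190).
Unique solution in [0, 24190): x = 15697.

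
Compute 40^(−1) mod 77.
40^(−1) ≡ 52 (mod 77)

Apply the extended Euclidean algorithm to (77, 40), tracking rows (r, s, t) with s·77 + t·40 = r. Each division r_prev = q·r_cur + r_new produces the new row as (previous row) − q·(current row):
  row A: (77, 1, 0)   [1·77 + 0·40 = 77]
  row B: (40, 0, 1)   [0·77 + 1·40 = 40]
  77 = 1·40 + 37   → row C = row A − 1·row B = (37, 1, −1)   [check: 1·77 − 1·40 = 37]
  40 = 1·37 + 3   → row D = row B − 1·row C = (3, −1, 2)   [check: −1·77 + 2·40 = 3]
  37 = 12·3 + 1   → row E = row C − 12·row D = (1, 13, −25)   [check: 13·77 − 25·40 = 1]
  3 = 3·1 + 0   → remainder 0, stop. gcd = 1 (last nonzero row E).
The gcd is 1, so 40 is invertible mod 77. The last nonzero row gives 13·77 − 25·40 = 1, so t = −25. So 40^(−1) ≡ −25 ≡ 52 (mod 77). Verify: 40 · 52 = 2080 ≡ 1 (mod 77). ✓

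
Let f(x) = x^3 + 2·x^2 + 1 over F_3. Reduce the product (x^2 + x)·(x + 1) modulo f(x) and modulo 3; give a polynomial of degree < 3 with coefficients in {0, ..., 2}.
Multiply as integer polynomials: a · b = x^3 + 2·x^2 + x. Reducing coefficients mod 3: a · b ≡ x^3 + 2·x^2 + x. Now divide by f(x) = x^3 + 2·x^2 + 1 in F_3[x], eliminating the leading term at each step:
  leading term x^3: subtract (1)·f(x) = x^3 + 2·x^2 + 1, leaving x + 2 (coefficients mod 3)
The degree is now < 3, so this is the remainder. Hence a · b ≡ x + 2 in F_3[x]/(f).

Final answer: a · b ≡ x + 2 (mod f(x))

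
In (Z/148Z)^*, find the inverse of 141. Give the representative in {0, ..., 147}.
141^(−1) ≡ 21 (mod 148)

Apply the extended Euclidean algorithm to (148, 141), tracking rows (r, s, t) with s·148 + t·141 = r. Each division r_prev = q·r_cur + r_new produces the new row as (previous row) − q·(current row):
  row A: (148, 1, 0)   [1·148 + 0·141 = 148]
  row B: (141, 0, 1)   [0·148 + 1·141 = 141]
  148 = 1·141 + 7   → row C = row A − 1·row B = (7, 1, −1)   [check: 1·148 − 1·141 = 7]
  141 = 20·7 + 1   → row D = row B − 20·row C = (1, −20, 21)   [check: −20·148 + 21·141 = 1]
  7 = 7·1 + 0   → remainder 0, stop. gcd = 1 (last nonzero row D).
The gcd is 1, so 141 is invertible mod 148. The last nonzero row gives −20·148 + 21·141 = 1, so t = 21. So 141^(−1) ≡ 21 (mod 148). Verify: 141 · 21 = 2961 ≡ 1 (mod 148). ✓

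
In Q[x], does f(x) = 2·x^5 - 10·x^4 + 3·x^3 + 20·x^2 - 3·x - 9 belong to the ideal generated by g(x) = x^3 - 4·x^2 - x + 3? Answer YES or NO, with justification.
In Q[x] the ideal (g) consists of all multiples of g, so f ∈ (g) iff g | f, i.e. iff the remainder of f on division by g is 0. Divide f by g (g is monic, so eliminate the leading term of the running remainder at each step):
  leading term 2·x^5: subtract (2·x^2)·g(x) = 2·x^5 - 8·x^4 - 2·x^3 + 6·x^2, leaving -2·x^4 + 5·x^3 + 14·x^2 - 3·x - 9
  leading term -2·x^4: subtract (-2·x)·g(x) = -2·x^4 + 8·x^3 + 2·x^2 - 6·x, leaving -3·x^3 + 12·x^2 + 3·x - 9
  leading term -3·x^3: subtract (-3)·g(x) = -3·x^3 + 12·x^2 + 3·x - 9, leaving 0
The remainder is 0, so f(x) = g(x) · h(x) with h(x) = 2·x^2 - 2·x - 3. Hence g | f, i.e. f ∈ (g).

Final answer: YES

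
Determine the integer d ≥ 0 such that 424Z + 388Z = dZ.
In the PID Z, (a, b) is generated by gcd(a, b). Compute gcd(424, 388) with the extended Euclidean algorithm, tracking rows (r, s, t) with s·424 + t·388 = r:
  row A: (424, 1, 0)   [1·424 + 0·388 = 424]
  row B: (388, 0, 1)   [0·424 + 1·388 = 388]
  424 = 1·388 + 36   → row C = row A − 1·row B = (36, 1, −1)   [check: 1·424 − 1·388 = 36]
  388 = 10·36 + 28   → row D = row B − 10·row C = (28, −10, 11)   [check: −10·424 + 11·388 = 28]
  36 = 1·28 + 8   → row E = row C − 1·row D = (8, 11, −12)   [check: 11·424 − 12·388 = 8]
  28 = 3·8 + 4   → row F = row D − 3·row E = (4, −43, 47)   [check: −43·424 + 47·388 = 4]
  8 = 2·4 + 0   → remainder 0, stop. gcd = 4 (last nonzero row F).
So gcd(424, 388) = 4, with Bézout identity −43·424 + 47·388 = 4. Containment (⊇): the Bézout identity exhibits 4 as an element of (424, 388), giving (4) ⊆ (424, 388). Containment (⊆): since 4 | 424 and 4 | 388 (424 = 4·106, 388 = 4·97), every Z-linear combination of 424 and 388 is divisible by 4, so (424, 388) ⊆ (4). Therefore (424, 388) = (4), d = 4.

Final answer: (424, 388) = (4); d = 4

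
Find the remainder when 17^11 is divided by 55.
Use repeated squaring. Binary(11) = 1011. Walk through the bits of the exponent 11 left-to-right: at each bit after the leading one, square the running value, then multiply by 17 if the bit is 1 (always reducing mod 55):
  bit 1 = 1 (leading): start with 17.
  bit 2 = 0: square 17^2 = 289 ≡ 14 (mod 55).
  bit 3 = 1: square 14^2 = 196 ≡ 31; bit is 1, so multiply 31·17 = 527 ≡ 32 (mod 55).
  bit 4 = 1: square 32^2 = 1024 ≡ 34; bit is 1, so multiply 34·17 = 578 ≡ 28 (mod 55).
Final value: 17^11 ≡ 28 (mod 55).

Final answer: 28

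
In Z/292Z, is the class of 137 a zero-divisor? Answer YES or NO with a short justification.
gcd(137, 292) = 1, so 137 is a unit in Z/292Z (it has a multiplicative inverse). A unit cannot be a zero-divisor: if 137·b ≡ 0 then multiplying both sides by 137^(−1) gives b ≡ 0. So 137 is not a zero-divisor.

Final answer: NO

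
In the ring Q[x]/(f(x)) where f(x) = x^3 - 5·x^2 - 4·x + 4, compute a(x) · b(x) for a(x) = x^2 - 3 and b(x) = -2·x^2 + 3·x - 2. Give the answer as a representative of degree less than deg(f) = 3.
a · b ≡ -39·x^2 - 29·x + 34 (mod f(x))

First multiply in Q[x] without reducing: a · b = -2·x^4 + 3·x^3 + 4·x^2 - 9·x + 6. Now divide by f(x) = x^3 - 5·x^2 - 4·x + 4, eliminating the leading term at each step:
  leading term -2·x^4: subtract (-2·x)·f(x) = -2·x^4 + 10·x^3 + 8·x^2 - 8·x, leaving -7·x^3 - 4·x^2 - x + 6
  leading term -7·x^3: subtract (-7)·f(x) = -7·x^3 + 35·x^2 + 28·x - 28, leaving -39·x^2 - 29·x + 34
The degree is now < 3, so this is the remainder. Hence a · b ≡ -39·x^2 - 29·x + 34 in Q[x]/(f).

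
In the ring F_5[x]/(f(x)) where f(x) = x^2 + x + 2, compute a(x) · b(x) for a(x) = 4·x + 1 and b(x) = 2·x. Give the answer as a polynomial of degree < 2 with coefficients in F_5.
Multiply as integer polynomials: a · b = 8·x^2 + 2·x. Reducing coefficients mod 5: a · b ≡ 3·x^2 + 2·x. Now divide by f(x) = x^2 + x + 2 in F_5[x], eliminating the leading term at each step:
  leading term 3·x^2: subtract (3)·f(x) = 3·x^2 + 3·x + 1, leaving 4·x + 4 (coefficients mod 5)
The degree is now < 2, so this is the remainder. Hence a · b ≡ 4·x + 4 in F_5[x]/(f).

Final answer: a · b ≡ 4·x + 4 (mod f(x))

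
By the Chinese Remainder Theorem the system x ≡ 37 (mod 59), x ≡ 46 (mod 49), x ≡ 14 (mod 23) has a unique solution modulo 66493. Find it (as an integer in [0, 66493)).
The moduli 59, 49, 23 are pairwise coprime, so by the CRT there is a unique solution mod 59·49·23 = 66493.
Solve by successive substitution. Start with x ≡ 37 (mod 59).
  Combine with x ≡ 46 (mod 49): write x = 37 + 59·t and require 37 + 59·t ≡ 46 (mod 49), i.e. 59·t ≡ 46 − 37 ≡ 9 (mod 49). Since 59^(−1) ≡ 5 (mod 49) (59 ≡ 10 (mod 49)), t ≡ 5·9 ≡ 45 (mod 49). So x ≡ 37 + 59·45 = 2692 (mod 2891).
  Combine with x ≡ 14 (mod 23): write x = 2692 + 2891·t and require 2692 + 2891·t ≡ 14 (mod 23), i.e. 2891·t ≡ 14 − 2692 ≡ 13 (mod 23). Since 2891^(−1) ≡ 13 (mod 23) (2891 ≡ 16 (mod 23)), t ≡ 13·13 ≡ 8 (mod 23). So x ≡ 2692 + 2891·8 = 25820 (mod 66493).
Unique solution in [0, 66493): x = 25820.

Final answer: x ≡ 25820 (mod 66493); the representative in [0, 66493) is 25820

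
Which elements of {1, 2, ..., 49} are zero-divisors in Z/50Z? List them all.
An element a ∈ Z/50Z (with a ≠ 0) is a zero-divisor iff gcd(a, 50) > 1 (because a is a unit precisely when gcd(a, n) = 1, and in Z/nZ every nonzero, non-unit element is a zero-divisor). Scan a = 1, ..., 49 and keep those with gcd(a, 50) > 1:
  gcd(2, 50) = 2, gcd(4, 50) = 2, gcd(5, 50) = 5, gcd(6, 50) = 2, gcd(8, 50) = 2, gcd(10, 50) = 10, gcd(12, 50) = 2, gcd(14, 50) = 2, gcd(15, 50) = 5, gcd(16, 50) = 2, gcd(18, 50) = 2, gcd(20, 50) = 10, gcd(22, 50) = 2, gcd(24, 50) = 2, gcd(25, 50) = 25, gcd(26, 50) = 2, gcd(28, 50) = 2, gcd(30, 50) = 10, gcd(32, 50) = 2, gcd(34, 50) = 2, gcd(35, 50) = 5, gcd(36, 50) = 2, gcd(38, 50) = 2, gcd(40, 50) = 10, gcd(42, 50) = 2, gcd(44, 50) = 2, gcd(45, 50) = 5, gcd(46, 50) = 2, gcd(48, 50) = 2.
All other a ∈ {1, ..., 49} have gcd(a, 50) = 1 and are units. So the nonzero zero-divisors are exactly the 29 values of a appearing in this scan.

Final answer: nonzero zero-divisors of Z/50Z = {2, 4, 5, 6, 8, 10, 12, 14, 15, 16, 18, 20, 22, 24, 25, 26, 28, 30, 32, 34, 35, 36, 38, 40, 42, 44, 45, 46, 48}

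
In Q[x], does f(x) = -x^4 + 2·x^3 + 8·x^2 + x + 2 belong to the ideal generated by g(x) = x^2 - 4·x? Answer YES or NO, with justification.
In Q[x] the ideal (g) consists of all multiples of g, so f ∈ (g) iff g | f, i.e. iff the remainder of f on division by g is 0. Divide f by g (g is monic, so eliminate the leading term of the running remainder at each step):
  leading term -x^4: subtract (-x^2)·g(x) = -x^4 + 4·x^3, leaving -2·x^3 + 8·x^2 + x + 2
  leading term -2·x^3: subtract (-2·x)·g(x) = -2·x^3 + 8·x^2, leaving x + 2
The remainder r(x) = x + 2 ≠ 0 (and deg r < deg g), so g ∤ f, i.e. f ∉ (g).

Final answer: NO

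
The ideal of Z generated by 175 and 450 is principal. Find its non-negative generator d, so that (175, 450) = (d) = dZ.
In the PID Z, (a, b) is generated by gcd(a, b). Compute gcd(450, 175) with the extended Euclidean algorithm, tracking rows (r, s, t) with s·450 + t·175 = r:
  row A: (450, 1, 0)   [1·450 + 0·175 = 450]
  row B: (175, 0, 1)   [0·450 + 1·175 = 175]
  450 = 2·175 + 100   → row C = row A − 2·row B = (100, 1, −2)   [check: 1·450 − 2·175 = 100]
  175 = 1·100 + 75   → row D = row B − 1·row C = (75, −1, 3)   [check: −1·450 + 3·175 = 75]
  100 = 1·75 + 25   → row E = row C − 1·row D = (25, 2, −5)   [check: 2·450 − 5·175 = 25]
  75 = 3·25 + 0   → remainder 0, stop. gcd = 25 (last nonzero row E).
So gcd(175, 450) = 25, with Bézout identity 2·450 − 5·175 = 25. Containment (⊇): the Bézout identity exhibits 25 as an element of (175, 450), giving (25) ⊆ (175, 450). Containment (⊆): since 25 | 175 and 25 | 450 (175 = 25·7, 450 = 25·18), every Z-linear combination of 175 and 450 is divisible by 25, so (175, 450) ⊆ (25). Therefore (175, 450) = (25), d = 25.

Final answer: (175, 450) = (25); d = 25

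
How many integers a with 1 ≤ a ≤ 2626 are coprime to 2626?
The number of a ∈ {1, ..., 2626} with gcd(a, 2626) = 1 is by definition Euler's totient φ(2626). φ is multiplicative, with φ(p^e) = p^e − p^(e−1). Factorise 2626 = 2 · 13 · 101. Then
  φ(2626) = (2 − 1) · (13 − 1) · (101 − 1) = 1 · 12 · 100 = 1200.
So there are 1200 such integers.

Final answer: 1200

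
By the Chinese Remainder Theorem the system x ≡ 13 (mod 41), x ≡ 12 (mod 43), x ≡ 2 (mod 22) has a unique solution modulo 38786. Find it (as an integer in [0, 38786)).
x ≡ 20308 (mod 38786); the representative in [0, 38786) is 20308

The moduli 41, 43, 22 are pairwise coprime, so by the CRT there is a unique solution mod 41·43·22 = 38786.
Solve by successive substitution. Start with x ≡ 13 (mod 41).
  Combine with x ≡ 12 (mod 43): write x = 13 + 41·t and require 13 + 41·t ≡ 12 (mod 43), i.e. 41·t ≡ 12 − 13 ≡ 42 (mod 43). Since 41^(−1) ≡ 21 (mod 43), t ≡ 21·42 ≡ 22 (mod 43). So x ≡ 13 + 41·22 = 915 (mod 1763).
  Combine with x ≡ 2 (mod 22): write x = 915 + 1763·t and require 915 + 1763·t ≡ 2 (mod 22), i.e. 1763·t ≡ 2 − 915 ≡ 11 (mod 22). Since 1763^(−1) ≡ 15 (mod 22) (1763 ≡ 3 (mod 22)), t ≡ 15·11 ≡ 11 (mod 22). So x ≡ 915 + 1763·11 = 20308 (mod 38786).
Unique solution in [0, 38786): x = 20308.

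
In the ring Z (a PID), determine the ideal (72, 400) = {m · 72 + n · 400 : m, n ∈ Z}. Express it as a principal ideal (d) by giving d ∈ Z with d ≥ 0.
(72, 400) = (8); d = 8

In the PID Z, (a, b) is generated by gcd(a, b). Compute gcd(400, 72) with the extended Euclidean algorithm, tracking rows (r, s, t) with s·400 + t·72 = r:
  row A: (400, 1, 0)   [1·400 + 0·72 = 400]
  row B: (72, 0, 1)   [0·400 + 1·72 = 72]
  400 = 5·72 + 40   → row C = row A − 5·row B = (40, 1, −5)   [check: 1·400 − 5·72 = 40]
  72 = 1·40 + 32   → row D = row B − 1·row C = (32, −1, 6)   [check: −1·400 + 6·72 = 32]
  40 = 1·32 + 8   → row E = row C − 1·row D = (8, 2, −11)   [check: 2·400 − 11·72 = 8]
  32 = 4·8 + 0   → remainder 0, stop. gcd = 8 (last nonzero row E).
So gcd(72, 400) = 8, with Bézout identity 2·400 − 11·72 = 8. Containment (⊇): the Bézout identity exhibits 8 as an element of (72, 400), giving (8) ⊆ (72, 400). Containment (⊆): since 8 | 72 and 8 | 400 (72 = 8·9, 400 = 8·50), every Z-linear combination of 72 and 400 is divisible by 8, so (72, 400) ⊆ (8). Therefore (72, 400) = (8), d = 8.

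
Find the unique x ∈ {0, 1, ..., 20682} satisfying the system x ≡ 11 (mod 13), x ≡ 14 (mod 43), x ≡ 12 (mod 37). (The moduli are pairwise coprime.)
x ≡ 13258 (mod 20683); the representative in [0, 20683) is 13258

The moduli 13, 43, 37 are pairwise coprime, so by the CRT there is a unique solution mod 13·43·37 = 20683.
Solve by successive substitution. Start with x ≡ 11 (mod 13).
  Combine with x ≡ 14 (mod 43): write x = 11 + 13·t and require 11 + 13·t ≡ 14 (mod 43), i.e. 13·t ≡ 14 − 11 ≡ 3 (mod 43). Since 13^(−1) ≡ 10 (mod 43), t ≡ 10·3 ≡ 30 (mod 43). So x ≡ 11 + 13·30 = 401 (mod 559).
  Combine with x ≡ 12 (mod 37): write x = 401 + 559·t and require 401 + 559·t ≡ 12 (mod 37), i.e. 559·t ≡ 12 − 401 ≡ 18 (mod 37). Since 559^(−1) ≡ 28 (mod 37) (559 ≡ 4 (mod 37)), t ≡ 28·18 ≡ 23 (mod 37). So x ≡ 401 + 559·23 = 13258 (mod 20683).
Unique solution in [0, 20683): x = 13258.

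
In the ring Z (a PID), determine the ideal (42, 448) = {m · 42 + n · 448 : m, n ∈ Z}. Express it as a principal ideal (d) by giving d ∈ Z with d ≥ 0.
In the PID Z, (a, b) is generated by gcd(a, b). Compute gcd(448, 42) with the extended Euclidean algorithm, tracking rows (r, s, t) with s·448 + t·42 = r:
  row A: (448, 1, 0)   [1·448 + 0·42 = 448]
  row B: (42, 0, 1)   [0·448 + 1·42 = 42]
  448 = 10·42 + 28   → row C = row A − 10·row B = (28, 1, −10)   [check: 1·448 − 10·42 = 28]
  42 = 1·28 + 14   → row D = row B − 1·row C = (14, −1, 11)   [check: −1·448 + 11·42 = 14]
  28 = 2·14 + 0   → remainder 0, stop. gcd = 14 (last nonzero row D).
So gcd(42, 448) = 14, with Bézout identity −1·448 + 11·42 = 14. Containment (⊇): the Bézout identity exhibits 14 as an element of (42, 448), giving (14) ⊆ (42, 448). Containment (⊆): since 14 | 42 and 14 | 448 (42 = 14·3, 448 = 14·32), every Z-linear combination of 42 and 448 is divisible by 14, so (42, 448) ⊆ (14). Therefore (42, 448) = (14), d = 14.

Final answer: (42, 448) = (14); d = 14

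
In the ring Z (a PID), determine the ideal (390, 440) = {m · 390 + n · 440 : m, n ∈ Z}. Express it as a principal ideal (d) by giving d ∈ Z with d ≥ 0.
In the PID Z, (a, b) is generated by gcd(a, b). Compute gcd(440, 390) with the extended Euclidean algorithm, tracking rows (r, s, t) with s·440 + t·390 = r:
  row A: (440, 1, 0)   [1·440 + 0·390 = 440]
  row B: (390, 0, 1)   [0·440 + 1·390 = 390]
  440 = 1·390 + 50   → row C = row A − 1·row B = (50, 1, −1)   [check: 1·440 − 1·390 = 50]
  390 = 7·50 + 40   → row D = row B − 7·row C = (40, −7, 8)   [check: −7·440 + 8·390 = 40]
  50 = 1·40 + 10   → row E = row C − 1·row D = (10, 8, −9)   [check: 8·440 − 9·390 = 10]
  40 = 4·10 + 0   → remainder 0, stop. gcd = 10 (last nonzero row E).
So gcd(390, 440) = 10, with Bézout identity 8·440 − 9·390 = 10. Containment (⊇): the Bézout identity exhibits 10 as an element of (390, 440), giving (10) ⊆ (390, 440). Containment (⊆): since 10 | 390 and 10 | 440 (390 = 10·39, 440 = 10·44), every Z-linear combination of 390 and 440 is divisible by 10, so (390, 440) ⊆ (10). Therefore (390, 440) = (10), d = 10.

Final answer: (390, 440) = (10); d = 10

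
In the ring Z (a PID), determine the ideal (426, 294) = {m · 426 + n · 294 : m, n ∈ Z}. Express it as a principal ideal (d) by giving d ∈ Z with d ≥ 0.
In the PID Z, (a, b) is generated by gcd(a, b). Compute gcd(426, 294) with the extended Euclidean algorithm, tracking rows (r, s, t) with s·426 + t·294 = r:
  row A: (426, 1, 0)   [1·426 + 0·294 = 426]
  row B: (294, 0, 1)   [0·426 + 1·294 = 294]
  426 = 1·294 + 132   → row C = row A − 1·row B = (132, 1, −1)   [check: 1·426 − 1·294 = 132]
  294 = 2·132 + 30   → row D = row B − 2·row C = (30, −2, 3)   [check: −2·426 + 3·294 = 30]
  132 = 4·30 + 12   → row E = row C − 4·row D = (12, 9, −13)   [check: 9·426 − 13·294 = 12]
  30 = 2·12 + 6   → row F = row D − 2·row E = (6, −20, 29)   [check: −20·426 + 29·294 = 6]
  12 = 2·6 + 0   → remainder 0, stop. gcd = 6 (last nonzero row F).
So gcd(426, 294) = 6, with Bézout identity −20·426 + 29·294 = 6. Containment (⊇): the Bézout identity exhibits 6 as an element of (426, 294), giving (6) ⊆ (426, 294). Containment (⊆): since 6 | 426 and 6 | 294 (426 = 6·71, 294 = 6·49), every Z-linear combination of 426 and 294 is divisible by 6, so (426, 294) ⊆ (6). Therefore (426, 294) = (6), d = 6.

Final answer: (426, 294) = (6); d = 6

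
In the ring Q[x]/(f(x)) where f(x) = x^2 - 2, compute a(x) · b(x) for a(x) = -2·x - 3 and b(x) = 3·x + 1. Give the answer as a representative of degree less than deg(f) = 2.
a · b ≡ -11·x - 15 (mod f(x))

First multiply in Q[x] without reducing: a · b = -6·x^2 - 11·x - 3. Now divide by f(x) = x^2 - 2, eliminating the leading term at each step:
  leading term -6·x^2: subtract (-6)·f(x) = 12 - 6·x^2, leaving -11·x - 15
The degree is now < 2, so this is the remainder. Hence a · b ≡ -11·x - 15 in Q[x]/(f).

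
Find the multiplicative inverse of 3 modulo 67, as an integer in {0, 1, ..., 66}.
Apply the extended Euclidean algorithm to (67, 3), tracking rows (r, s, t) with s·67 + t·3 = r. Each division r_prev = q·r_cur + r_new produces the new row as (previous row) − q·(current row):
  row A: (67, 1, 0)   [1·67 + 0·3 = 67]
  row B: (3, 0, 1)   [0·67 + 1·3 = 3]
  67 = 22·3 + 1   → row C = row A − 22·row B = (1, 1, −22)   [check: 1·67 − 22·3 = 1]
  3 = 3·1 + 0   → remainder 0, stop. gcd = 1 (last nonzero row C).
The gcd is 1, so 3 is invertible mod 67. The last nonzero row gives 1·67 − 22·3 = 1, so t = −22. So 3^(−1) ≡ −22 ≡ 45 (mod 67). Verify: 3 · 45 = 135 ≡ 1 (mod 67). ✓

Final answer: 3^(−1) ≡ 45 (mod 67)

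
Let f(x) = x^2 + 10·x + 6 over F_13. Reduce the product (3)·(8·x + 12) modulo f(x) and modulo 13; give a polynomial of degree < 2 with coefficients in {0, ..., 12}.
a · b ≡ 11·x + 10 (mod f(x))

Multiply as integer polynomials: a · b = 24·x + 36. Reducing coefficients mod 13: a · b ≡ 11·x + 10. This already has degree < 2, so no reduction by f is needed. Hence a · b ≡ 11·x + 10 in F_13[x]/(f).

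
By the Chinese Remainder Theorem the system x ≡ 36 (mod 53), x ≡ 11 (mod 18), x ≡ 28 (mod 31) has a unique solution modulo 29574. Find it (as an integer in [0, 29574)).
x ≡ 1361 (mod 29574); the representative in [0, 29574) is 1361

The moduli 53, 18, 31 are pairwise coprime, so by the CRT there is a unique solution mod 53·18·31 = 29574.
Solve by successive substitution. Start with x ≡ 36 (mod 53).
  Combine with x ≡ 11 (mod 18): write x = 36 + 53·t and require 36 + 53·t ≡ 11 (mod 18), i.e. 53·t ≡ 11 − 36 ≡ 11 (mod 18). Since 53^(−1) ≡ 17 (mod 18) (53 ≡ 17 (mod 18)), t ≡ 17·11 ≡ 7 (mod 18). So x ≡ 36 + 53·7 = 407 (mod 954).
  Combine with x ≡ 28 (mod 31): write x = 407 + 954·t and require 407 + 954·t ≡ 28 (mod 31), i.e. 954·t ≡ 28 − 407 ≡ 24 (mod 31). Since 954^(−1) ≡ 22 (mod 31) (954 ≡ 24 (mod 31)), t ≡ 22·24 ≡ 1 (mod 31). So x ≡ 407 + 954·1 = 1361 (mod 29574).
Unique solution in [0, 29574): x = 1361.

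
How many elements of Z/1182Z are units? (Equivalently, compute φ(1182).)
An element a ∈ Z/1182Z is a unit iff gcd(a, 1182) = 1, so the number of units is φ(1182). φ is multiplicative, with φ(p^e) = p^e − p^(e−1). Factorise 1182 = 2 · 3 · 197. Then
  φ(1182) = (2 − 1) · (3 − 1) · (197 − 1) = 1 · 2 · 196 = 392.

Final answer: Z/1182Z has φ(1182) = 392 units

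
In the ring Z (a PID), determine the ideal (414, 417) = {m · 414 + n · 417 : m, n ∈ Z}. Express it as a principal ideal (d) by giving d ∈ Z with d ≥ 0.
(414, 417) = (3); d = 3

In the PID Z, (a, b) is generated by gcd(a, b). Compute gcd(417, 414) with the extended Euclidean algorithm, tracking rows (r, s, t) with s·417 + t·414 = r:
  row A: (417, 1, 0)   [1·417 + 0·414 = 417]
  row B: (414, 0, 1)   [0·417 + 1·414 = 414]
  417 = 1·414 + 3   → row C = row A − 1·row B = (3, 1, −1)   [check: 1·417 − 1·414 = 3]
  414 = 138·3 + 0   → remainder 0, stop. gcd = 3 (last nonzero row C).
So gcd(414, 417) = 3, with Bézout identity 1·417 − 1·414 = 3. Containment (⊇): the Bézout identity exhibits 3 as an element of (414, 417), giving (3) ⊆ (414, 417). Containment (⊆): since 3 | 414 and 3 | 417 (414 = 3·138, 417 = 3·139), every Z-linear combination of 414 and 417 is divisible by 3, so (414, 417) ⊆ (3). Therefore (414, 417) = (3), d = 3.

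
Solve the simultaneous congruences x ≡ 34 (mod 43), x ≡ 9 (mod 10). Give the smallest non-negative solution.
The moduli 43, 10 are pairwise coprime, so by the CRT there is a unique solution mod 43·10 = 430.
Solve by successive substitution. Start with x ≡ 34 (mod 43).
  Combine with x ≡ 9 (mod 10): write x = 34 + 43·t and require 34 + 43·t ≡ 9 (mod 10), i.e. 43·t ≡ 9 − 34 ≡ 5 (mod 10). Since 43^(−1) ≡ 7 (mod 10) (43 ≡ 3 (mod 10)), t ≡ 7·5 ≡ 5 (mod 10). So x ≡ 34 + 43·5 = 249 (mod 430).
Unique solution in [0, 430): x = 249.

Final answer: x ≡ 249 (mod 430); the representative in [0, 430) is 249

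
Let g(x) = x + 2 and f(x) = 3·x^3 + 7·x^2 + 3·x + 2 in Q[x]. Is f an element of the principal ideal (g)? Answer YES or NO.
YES

In Q[x] the ideal (g) consists of all multiples of g, so f ∈ (g) iff g | f, i.e. iff the remainder of f on division by g is 0. Divide f by g (g is monic, so eliminate the leading term of the running remainder at each step):
  leading term 3·x^3: subtract (3·x^2)·g(x) = 3·x^3 + 6·x^2, leaving x^2 + 3·x + 2
  leading term x^2: subtract (x)·g(x) = x^2 + 2·x, leaving x + 2
  leading term x: subtract (1)·g(x) = x + 2, leaving 0
The remainder is 0, so f(x) = g(x) · h(x) with h(x) = 3·x^2 + x + 1. Hence g | f, i.e. f ∈ (g).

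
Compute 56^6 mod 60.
16

Use repeated squaring. Binary(6) = 110. Walk through the bits of the exponent 6 left-to-right: at each bit after the leading one, square the running value, then multiply by 56 if the bit is 1 (always reducing mod 60):
  bit 1 = 1 (leading): start with 56.
  bit 2 = 1: square 56^2 = 3136 ≡ 16; bit is 1, so multiply 16·56 = 896 ≡ 56 (mod 60).
  bit 3 = 0: square 56^2 = 3136 ≡ 16 (mod 60).
Final value: 56^6 ≡ 16 (mod 60).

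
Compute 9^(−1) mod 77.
Apply the extended Euclidean algorithm to (77, 9), tracking rows (r, s, t) with s·77 + t·9 = r. Each division r_prev = q·r_cur + r_new produces the new row as (previous row) − q·(current row):
  row A: (77, 1, 0)   [1·77 + 0·9 = 77]
  row B: (9, 0, 1)   [0·77 + 1·9 = 9]
  77 = 8·9 + 5   → row C = row A − 8·row B = (5, 1, −8)   [check: 1·77 − 8·9 = 5]
  9 = 1·5 + 4   → row D = row B − 1·row C = (4, −1, 9)   [check: −1·77 + 9·9 = 4]
  5 = 1·4 + 1   → row E = row C − 1·row D = (1, 2, −17)   [check: 2·77 − 17·9 = 1]
  4 = 4·1 + 0   → remainder 0, stop. gcd = 1 (last nonzero row E).
The gcd is 1, so 9 is invertible mod 77. The last nonzero row gives 2·77 − 17·9 = 1, so t = −17. So 9^(−1) ≡ −17 ≡ 60 (mod 77). Verify: 9 · 60 = 540 ≡ 1 (mod 77). ✓

Final answer: 9^(−1) ≡ 60 (mod 77)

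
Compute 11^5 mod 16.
Use repeated squaring. Binary(5) = 101. Walk through the bits of the exponent 5 left-to-right: at each bit after the leading one, square the running value, then multiply by 11 if the bit is 1 (always reducing mod 16):
  bit 1 = 1 (leading): start with 11.
  bit 2 = 0: square 11^2 = 121 ≡ 9 (mod 16).
  bit 3 = 1: square 9^2 = 81 ≡ 1; bit is 1, so multiply 1·11 = 11 (mod 16).
Final value: 11^5 ≡ 11 (mod 16).

Final answer: 11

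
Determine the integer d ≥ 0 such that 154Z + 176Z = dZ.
(154, 176) = (22); d = 22

In the PID Z, (a, b) is generated by gcd(a, b). Compute gcd(176, 154) with the extended Euclidean algorithm, tracking rows (r, s, t) with s·176 + t·154 = r:
  row A: (176, 1, 0)   [1·176 + 0·154 = 176]
  row B: (154, 0, 1)   [0·176 + 1·154 = 154]
  176 = 1·154 + 22   → row C = row A − 1·row B = (22, 1, −1)   [check: 1·176 − 1·154 = 22]
  154 = 7·22 + 0   → remainder 0, stop. gcd = 22 (last nonzero row C).
So gcd(154, 176) = 22, with Bézout identity 1·176 − 1·154 = 22. Containment (⊇): the Bézout identity exhibits 22 as an element of (154, 176), giving (22) ⊆ (154, 176). Containment (⊆): since 22 | 154 and 22 | 176 (154 = 22·7, 176 = 22·8), every Z-linear combination of 154 and 176 is divisible by 22, so (154, 176) ⊆ (22). Therefore (154, 176) = (22), d = 22.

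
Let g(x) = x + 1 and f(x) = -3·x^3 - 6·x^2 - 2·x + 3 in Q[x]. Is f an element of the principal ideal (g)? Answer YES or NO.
NO

In Q[x] the ideal (g) consists of all multiples of g, so f ∈ (g) iff g | f, i.e. iff the remainder of f on division by g is 0. Divide f by g (g is monic, so eliminate the leading term of the running remainder at each step):
  leading term -3·x^3: subtract (-3·x^2)·g(x) = -3·x^3 - 3·x^2, leaving -3·x^2 - 2·x + 3
  leading term -3·x^2: subtract (-3·x)·g(x) = -3·x^2 - 3·x, leaving x + 3
  leading term x: subtract (1)·g(x) = x + 1, leaving 2
The remainder r(x) = 2 ≠ 0 (and deg r < deg g), so g ∤ f, i.e. f ∉ (g).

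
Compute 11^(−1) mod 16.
Apply the extended Euclidean algorithm to (16, 11), tracking rows (r, s, t) with s·16 + t·11 = r. Each division r_prev = q·r_cur + r_new produces the new row as (previous row) − q·(current row):
  row A: (16, 1, 0)   [1·16 + 0·11 = 16]
  row B: (11, 0, 1)   [0·16 + 1·11 = 11]
  16 = 1·11 + 5   → row C = row A − 1·row B = (5, 1, −1)   [check: 1·16 − 1·11 = 5]
  11 = 2·5 + 1   → row D = row B − 2·row C = (1, −2, 3)   [check: −2·16 + 3·11 = 1]
  5 = 5·1 + 0   → remainder 0, stop. gcd = 1 (last nonzero row D).
The gcd is 1, so 11 is invertible mod 16. The last nonzero row gives −2·16 + 3·11 = 1, so t = 3. So 11^(−1) ≡ 3 (mod 16). Verify: 11 · 3 = 33 ≡ 1 (mod 16). ✓

Final answer: 11^(−1) ≡ 3 (mod 16)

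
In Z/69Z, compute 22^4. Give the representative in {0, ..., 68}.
Use repeated squaring. Binary(4) = 100. Walk through the bits of the exponent 4 left-to-right: at each bit after the leading one, square the running value, then multiply by 22 if the bit is 1 (always reducing mod 69):
  bit 1 = 1 (leading): start with 22.
  bit 2 = 0: square 22^2 = 484 ≡ 1 (mod 69).
  bit 3 = 0: square 1^2 = 1 (mod 69).
Final value: 22^4 ≡ 1 (mod 69).

Final answer: 1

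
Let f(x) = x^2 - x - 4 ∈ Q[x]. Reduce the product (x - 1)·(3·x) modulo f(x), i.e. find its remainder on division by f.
First multiply in Q[x] without reducing: a · b = 3·x^2 - 3·x. Now divide by f(x) = x^2 - x - 4, eliminating the leading term at each step:
  leading term 3·x^2: subtract (3)·f(x) = 3·x^2 - 3·x - 12, leaving 12
The degree is now < 2, so this is the remainder. Hence a · b ≡ 12 in Q[x]/(f).

Final answer: a · b ≡ 12 (mod f(x))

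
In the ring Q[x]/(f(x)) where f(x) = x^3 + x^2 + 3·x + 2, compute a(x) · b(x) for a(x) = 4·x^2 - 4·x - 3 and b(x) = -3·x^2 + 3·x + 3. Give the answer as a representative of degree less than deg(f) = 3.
a · b ≡ 9·x^2 - 105·x - 81 (mod f(x))

First multiply in Q[x] without reducing: a · b = -12·x^4 + 24·x^3 + 9·x^2 - 21·x - 9. Now divide by f(x) = x^3 + x^2 + 3·x + 2, eliminating the leading term at each step:
  leading term -12·x^4: subtract (-12·x)·f(x) = -12·x^4 - 12·x^3 - 36·x^2 - 24·x, leaving 36·x^3 + 45·x^2 + 3·x - 9
  leading term 36·x^3: subtract (36)·f(x) = 36·x^3 + 36·x^2 + 108·x + 72, leaving 9·x^2 - 105·x - 81
The degree is now < 3, so this is the remainder. Hence a · b ≡ 9·x^2 - 105·x - 81 in Q[x]/(f).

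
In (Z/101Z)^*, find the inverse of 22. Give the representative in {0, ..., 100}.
Apply the extended Euclidean algorithm to (101, 22), tracking rows (r, s, t) with s·101 + t·22 = r. Each division r_prev = q·r_cur + r_new produces the new row as (previous row) − q·(current row):
  row A: (101, 1, 0)   [1·101 + 0·22 = 101]
  row B: (22, 0, 1)   [0·101 + 1·22 = 22]
  101 = 4·22 + 13   → row C = row A − 4·row B = (13, 1, −4)   [check: 1·101 − 4·22 = 13]
  22 = 1·13 + 9   → row D = row B − 1·row C = (9, −1, 5)   [check: −1·101 + 5·22 = 9]
  13 = 1·9 + 4   → row E = row C − 1·row D = (4, 2, −9)   [check: 2·101 − 9·22 = 4]
  9 = 2·4 + 1   → row F = row D − 2·row E = (1, −5, 23)   [check: −5·101 + 23·22 = 1]
  4 = 4·1 + 0   → remainder 0, stop. gcd = 1 (last nonzero row F).
The gcd is 1, so 22 is invertible mod 101. The last nonzero row gives −5·101 + 23·22 = 1, so t = 23. So 22^(−1) ≡ 23 (mod 101). Verify: 22 · 23 = 506 ≡ 1 (mod 101). ✓

Final answer: 22^(−1) ≡ 23 (mod 101)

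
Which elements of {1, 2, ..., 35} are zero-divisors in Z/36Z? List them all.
nonzero zero-divisors of Z/36Z = {2, 3, 4, 6, 8, 9, 10, 12, 14, 15, 16, 18, 20, 21, 22, 24, 26, 27, 28, 30, 32, 33, 34}

An element a ∈ Z/36Z (with a ≠ 0) is a zero-divisor iff gcd(a, 36) > 1 (because a is a unit precisely when gcd(a, n) = 1, and in Z/nZ every nonzero, non-unit element is a zero-divisor). Scan a = 1, ..., 35 and keep those with gcd(a, 36) > 1:
  gcd(2, 36) = 2, gcd(3, 36) = 3, gcd(4, 36) = 4, gcd(6, 36) = 6, gcd(8, 36) = 4, gcd(9, 36) = 9, gcd(10, 36) = 2, gcd(12, 36) = 12, gcd(14, 36) = 2, gcd(15, 36) = 3, gcd(16, 36) = 4, gcd(18, 36) = 18, gcd(20, 36) = 4, gcd(21, 36) = 3, gcd(22, 36) = 2, gcd(24, 36) = 12, gcd(26, 36) = 2, gcd(27, 36) = 9, gcd(28, 36) = 4, gcd(30, 36) = 6, gcd(32, 36) = 4, gcd(33, 36) = 3, gcd(34, 36) = 2.
All other a ∈ {1, ..., 35} have gcd(a, 36) = 1 and are units. So the nonzero zero-divisors are exactly the 23 values of a appearing in this scan.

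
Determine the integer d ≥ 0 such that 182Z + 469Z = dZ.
(182, 469) = (7); d = 7

In the PID Z, (a, b) is generated by gcd(a, b). Compute gcd(469, 182) with the extended Euclidean algorithm, tracking rows (r, s, t) with s·469 + t·182 = r:
  row A: (469, 1, 0)   [1·469 + 0·182 = 469]
  row B: (182, 0, 1)   [0·469 + 1·182 = 182]
  469 = 2·182 + 105   → row C = row A − 2·row B = (105, 1, −2)   [check: 1·469 − 2·182 = 105]
  182 = 1·105 + 77   → row D = row B − 1·row C = (77, −1, 3)   [check: −1·469 + 3·182 = 77]
  105 = 1·77 + 28   → row E = row C − 1·row D = (28, 2, −5)   [check: 2·469 − 5·182 = 28]
  77 = 2·28 + 21   → row F = row D − 2·row E = (21, −5, 13)   [check: −5·469 + 13·182 = 21]
  28 = 1·21 + 7   → row G = row E − 1·row F = (7, 7, −18)   [check: 7·469 − 18·182 = 7]
  21 = 3·7 + 0   → remainder 0, stop. gcd = 7 (last nonzero row G).
So gcd(182, 469) = 7, with Bézout identity 7·469 − 18·182 = 7. Containment (⊇): the Bézout identity exhibits 7 as an element of (182, 469), giving (7) ⊆ (182, 469). Containment (⊆): since 7 | 182 and 7 | 469 (182 = 7·26, 469 = 7·67), every Z-linear combination of 182 and 469 is divisible by 7, so (182, 469) ⊆ (7). Therefore (182, 469) = (7), d = 7.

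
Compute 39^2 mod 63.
9

Use repeated squaring. Binary(2) = 10. Walk through the bits of the exponent 2 left-to-right: at each bit after the leading one, square the running value, then multiply by 39 if the bit is 1 (always reducing mod 63):
  bit 1 = 1 (leading): start with 39.
  bit 2 = 0: square 39^2 = 1521 ≡ 9 (mod 63).
Final value: 39^2 ≡ 9 (mod 63).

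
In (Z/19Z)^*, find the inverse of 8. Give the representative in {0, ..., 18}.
Apply the extended Euclidean algorithm to (19, 8), tracking rows (r, s, t) with s·19 + t·8 = r. Each division r_prev = q·r_cur + r_new produces the new row as (previous row) − q·(current row):
  row A: (19, 1, 0)   [1·19 + 0·8 = 19]
  row B: (8, 0, 1)   [0·19 + 1·8 = 8]
  19 = 2·8 + 3   → row C = row A − 2·row B = (3, 1, −2)   [check: 1·19 − 2·8 = 3]
  8 = 2·3 + 2   → row D = row B − 2·row C = (2, −2, 5)   [check: −2·19 + 5·8 = 2]
  3 = 1·2 + 1   → row E = row C − 1·row D = (1, 3, −7)   [check: 3·19 − 7·8 = 1]
  2 = 2·1 + 0   → remainder 0, stop. gcd = 1 (last nonzero row E).
The gcd is 1, so 8 is invertible mod 19. The last nonzero row gives 3·19 − 7·8 = 1, so t = −7. So 8^(−1) ≡ −7 ≡ 12 (mod 19). Verify: 8 · 12 = 96 ≡ 1 (mod 19). ✓

Final answer: 8^(−1) ≡ 12 (mod 19)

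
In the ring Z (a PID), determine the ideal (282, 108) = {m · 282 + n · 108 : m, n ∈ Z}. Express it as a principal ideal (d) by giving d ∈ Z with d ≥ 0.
In the PID Z, (a, b) is generated by gcd(a, b). Compute gcd(282, 108) with the extended Euclidean algorithm, tracking rows (r, s, t) with s·282 + t·108 = r:
  row A: (282, 1, 0)   [1·282 + 0·108 = 282]
  row B: (108, 0, 1)   [0·282 + 1·108 = 108]
  282 = 2·108 + 66   → row C = row A − 2·row B = (66, 1, −2)   [check: 1·282 − 2·108 = 66]
  108 = 1·66 + 42   → row D = row B − 1·row C = (42, −1, 3)   [check: −1·282 + 3·108 = 42]
  66 = 1·42 + 24   → row E = row C − 1·row D = (24, 2, −5)   [check: 2·282 − 5·108 = 24]
  42 = 1·24 + 18   → row F = row D − 1·row E = (18, −3, 8)   [check: −3·282 + 8·108 = 18]
  24 = 1·18 + 6   → row G = row E − 1·row F = (6, 5, −13)   [check: 5·282 − 13·108 = 6]
  18 = 3·6 + 0   → remainder 0, stop. gcd = 6 (last nonzero row G).
So gcd(282, 108) = 6, with Bézout identity 5·282 − 13·108 = 6. Containment (⊇): the Bézout identity exhibits 6 as an element of (282, 108), giving (6) ⊆ (282, 108). Containment (⊆): since 6 | 282 and 6 | 108 (282 = 6·47, 108 = 6·18), every Z-linear combination of 282 and 108 is divisible by 6, so (282, 108) ⊆ (6). Therefore (282, 108) = (6), d = 6.

Final answer: (282, 108) = (6); d = 6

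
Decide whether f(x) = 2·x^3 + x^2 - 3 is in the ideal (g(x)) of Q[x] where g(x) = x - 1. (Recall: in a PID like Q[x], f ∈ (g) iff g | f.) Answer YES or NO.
YES

In Q[x] the ideal (g) consists of all multiples of g, so f ∈ (g) iff g | f, i.e. iff the remainder of f on division by g is 0. Divide f by g (g is monic, so eliminate the leading term of the running remainder at each step):
  leading term 2·x^3: subtract (2·x^2)·g(x) = 2·x^3 - 2·x^2, leaving 3·x^2 - 3
  leading term 3·x^2: subtract (3·x)·g(x) = 3·x^2 - 3·x, leaving 3·x - 3
  leading term 3·x: subtract (3)·g(x) = 3·x - 3, leaving 0
The remainder is 0, so f(x) = g(x) · h(x) with h(x) = 2·x^2 + 3·x + 3. Hence g | f, i.e. f ∈ (g).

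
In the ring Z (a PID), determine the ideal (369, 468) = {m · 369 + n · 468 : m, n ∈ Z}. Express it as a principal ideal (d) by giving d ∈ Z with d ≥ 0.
In the PID Z, (a, b) is generated by gcd(a, b). Compute gcd(468, 369) with the extended Euclidean algorithm, tracking rows (r, s, t) with s·468 + t·369 = r:
  row A: (468, 1, 0)   [1·468 + 0·369 = 468]
  row B: (369, 0, 1)   [0·468 + 1·369 = 369]
  468 = 1·369 + 99   → row C = row A − 1·row B = (99, 1, −1)   [check: 1·468 − 1·369 = 99]
  369 = 3·99 + 72   → row D = row B − 3·row C = (72, −3, 4)   [check: −3·468 + 4·369 = 72]
  99 = 1·72 + 27   → row E = row C − 1·row D = (27, 4, −5)   [check: 4·468 − 5·369 = 27]
  72 = 2·27 + 18   → row F = row D − 2·row E = (18, −11, 14)   [check: −11·468 + 14·369 = 18]
  27 = 1·18 + 9   → row G = row E − 1·row F = (9, 15, −19)   [check: 15·468 − 19·369 = 9]
  18 = 2·9 + 0   → remainder 0, stop. gcd = 9 (last nonzero row G).
So gcd(369, 468) = 9, with Bézout identity 15·468 − 19·369 = 9. Containment (⊇): the Bézout identity exhibits 9 as an element of (369, 468), giving (9) ⊆ (369, 468). Containment (⊆): since 9 | 369 and 9 | 468 (369 = 9·41, 468 = 9·52), every Z-linear combination of 369 and 468 is divisible by 9, so (369, 468) ⊆ (9). Therefore (369, 468) = (9), d = 9.

Final answer: (369, 468) = (9); d = 9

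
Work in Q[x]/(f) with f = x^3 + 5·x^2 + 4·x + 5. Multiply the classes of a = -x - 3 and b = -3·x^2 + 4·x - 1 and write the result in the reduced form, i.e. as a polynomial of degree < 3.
First multiply in Q[x] without reducing: a · b = 3·x^3 + 5·x^2 - 11·x + 3. Now divide by f(x) = x^3 + 5·x^2 + 4·x + 5, eliminating the leading term at each step:
  leading term 3·x^3: subtract (3)·f(x) = 3·x^3 + 15·x^2 + 12·x + 15, leaving -10·x^2 - 23·x - 12
The degree is now < 3, so this is the remainder. Hence a · b ≡ -10·x^2 - 23·x - 12 in Q[x]/(f).

Final answer: a · b ≡ -10·x^2 - 23·x - 12 (mod f(x))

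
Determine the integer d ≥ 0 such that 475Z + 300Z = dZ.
In the PID Z, (a, b) is generated by gcd(a, b). Compute gcd(475, 300) with the extended Euclidean algorithm, tracking rows (r, s, t) with s·475 + t·300 = r:
  row A: (475, 1, 0)   [1·475 + 0·300 = 475]
  row B: (300, 0, 1)   [0·475 + 1·300 = 300]
  475 = 1·300 + 175   → row C = row A − 1·row B = (175, 1, −1)   [check: 1·475 − 1·300 = 175]
  300 = 1·175 + 125   → row D = row B − 1·row C = (125, −1, 2)   [check: −1·475 + 2·300 = 125]
  175 = 1·125 + 50   → row E = row C − 1·row D = (50, 2, −3)   [check: 2·475 − 3·300 = 50]
  125 = 2·50 + 25   → row F = row D − 2·row E = (25, −5, 8)   [check: −5·475 + 8·300 = 25]
  50 = 2·25 + 0   → remainder 0, stop. gcd = 25 (last nonzero row F).
So gcd(475, 300) = 25, with Bézout identity −5·475 + 8·300 = 25. Containment (⊇): the Bézout identity exhibits 25 as an element of (475, 300), giving (25) ⊆ (475, 300). Containment (⊆): since 25 | 475 and 25 | 300 (475 = 25·19, 300 = 25·12), every Z-linear combination of 475 and 300 is divisible by 25, so (475, 300) ⊆ (25). Therefore (475, 300) = (25), d = 25.

Final answer: (475, 300) = (25); d = 25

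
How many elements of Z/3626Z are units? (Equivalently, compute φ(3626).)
Z/3626Z has φ(3626) = 1512 units

An element a ∈ Z/3626Z is a unit iff gcd(a, 3626) = 1, so the number of units is φ(3626). φ is multiplicative, with φ(p^e) = p^e − p^(e−1). Factorise 3626 = 2 · 7^2 · 37. Then
  φ(3626) = (2 − 1) · (7^2 − 7^1) · (37 − 1) = 1 · 42 · 36 = 1512.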